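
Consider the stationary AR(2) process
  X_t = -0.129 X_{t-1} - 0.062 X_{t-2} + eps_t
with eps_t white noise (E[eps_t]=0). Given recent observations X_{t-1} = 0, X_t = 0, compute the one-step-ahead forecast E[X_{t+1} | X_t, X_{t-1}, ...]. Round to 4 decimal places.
E[X_{t+1} \mid \mathcal F_t] = 0.0000

For an AR(p) model X_t = c + sum_i phi_i X_{t-i} + eps_t, the
one-step-ahead conditional mean is
  E[X_{t+1} | X_t, ...] = c + sum_i phi_i X_{t+1-i}.
Substitute known values:
  E[X_{t+1} | ...] = (-0.129) * (0) + (-0.062) * (0)
                   = 0.0000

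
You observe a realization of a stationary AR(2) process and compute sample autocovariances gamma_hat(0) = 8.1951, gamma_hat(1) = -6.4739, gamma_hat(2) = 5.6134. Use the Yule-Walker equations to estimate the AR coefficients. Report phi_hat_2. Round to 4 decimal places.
\hat\phi_{2} = 0.1620

The Yule-Walker equations for an AR(p) process read, in matrix form,
  Gamma_p phi = r_p,   with   (Gamma_p)_{ij} = gamma(|i - j|),
                       (r_p)_i = gamma(i),   i,j = 1..p.
Substitute the sample gammas (Toeplitz matrix and right-hand side of size 2):
  Gamma_p = [[8.1951, -6.4739], [-6.4739, 8.1951]]
  r_p     = [-6.4739, 5.6134]
Written out:
  8.1951 phi_1 - 6.4739 phi_2 = -6.4739
  -6.4739 phi_1 + 8.1951 phi_2 = 5.6134
Solve by Cramer's rule:
  det = gamma(0)^2 - gamma(1)^2 = (8.1951)^2 - (-6.4739)^2 = 67.15966401 - 41.91138121 = 25.2482828
  phi_hat_1 = [gamma(1) gamma(0) - gamma(1) gamma(2)] / det = [(-6.4739)(8.1951) - (-6.4739)(5.6134)] / 25.2482828 = -16.71366763 / 25.2482828 = -0.662
  phi_hat_2 = [gamma(0) gamma(2) - gamma(1)^2] / det = [(8.1951)(5.6134) - (-6.4739)^2] / 25.2482828 = 4.09099313 / 25.2482828 = 0.162
So phi_hat = [-0.6620, 0.1620].
Therefore phi_hat_2 = 0.1620.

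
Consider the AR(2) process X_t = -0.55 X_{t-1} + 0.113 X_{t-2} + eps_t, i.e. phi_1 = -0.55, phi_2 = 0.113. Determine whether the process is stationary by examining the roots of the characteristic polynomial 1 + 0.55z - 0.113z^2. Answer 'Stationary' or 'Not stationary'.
\text{Stationary}

The AR(p) characteristic polynomial is P(z) = 1 + 0.55z - 0.113z^2.
Stationarity requires all roots to lie outside the unit circle, i.e. |z| > 1 for every root.
Set 1 + (0.55) z + (-0.113) z^2 = 0, i.e. a z^2 + b z + c = 0 with a = -0.113, b = 0.55, c = 1.
Discriminant D = b^2 - 4ac = (0.55)^2 - 4*(-0.113)*1 = 0.3025 - (-0.452) = 0.7545.
D >= 0, so the roots are real: z = (-b +/- sqrt(D)) / (2a) = (-0.55 +/- 0.86862) / (-0.226).
  z_1 = (-0.55 + 0.86862) / (-0.226) = -1.4098,   |z_1| = 1.4098.
  z_2 = (-0.55 - 0.86862) / (-0.226) = 6.2771,   |z_2| = 6.2771.
Moduli of all roots: 1.4098, 6.2771.
All moduli strictly greater than 1? Yes.
Verdict: Stationary.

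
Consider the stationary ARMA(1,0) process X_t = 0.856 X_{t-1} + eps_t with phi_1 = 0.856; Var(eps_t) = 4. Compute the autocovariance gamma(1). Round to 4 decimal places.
\gamma(1) = 12.8113

Multiply the model equation by X_{t-k} and take expectations. With theta_0 = psi_0 = 1 and psi_j the MA(infinity) weights, this gives
  gamma(k) - sum_i phi_i gamma(k-i) = c_k,
  c_k = sigma^2 * sum_{j=k..q} theta_j psi_{j-k}   (c_k = 0 for k > q),
using gamma(-m) = gamma(m).
Pure AR (q = 0): c_0 = sigma^2 = 4, c_k = 0 for k >= 1.
Equations for k = 0 and k = 1 (AR order 1):
  gamma(0) = phi_1 gamma(1) + c_0
  gamma(1) = phi_1 gamma(0) + c_1
Substituting the second into the first: gamma(0) (1 - phi_1^2) = c_0 + phi_1 c_1, so
  gamma(0) = c_0 / (1 - phi_1^2) = 4 / (1 - (0.856)^2) = 4 / 0.267264 = 14.966475.
  gamma(1) = phi_1 gamma(0) = (0.856)(14.966475) = 12.811303.
Therefore gamma(1) = 12.8113 (to 4 decimal places).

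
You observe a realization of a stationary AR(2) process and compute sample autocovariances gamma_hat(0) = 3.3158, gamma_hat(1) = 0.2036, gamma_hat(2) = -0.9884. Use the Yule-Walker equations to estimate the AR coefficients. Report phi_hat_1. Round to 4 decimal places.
\hat\phi_{1} = 0.0800

The Yule-Walker equations for an AR(p) process read, in matrix form,
  Gamma_p phi = r_p,   with   (Gamma_p)_{ij} = gamma(|i - j|),
                       (r_p)_i = gamma(i),   i,j = 1..p.
Substitute the sample gammas (Toeplitz matrix and right-hand side of size 2):
  Gamma_p = [[3.3158, 0.2036], [0.2036, 3.3158]]
  r_p     = [0.2036, -0.9884]
Written out:
  3.3158 phi_1 + 0.2036 phi_2 = 0.2036
  0.2036 phi_1 + 3.3158 phi_2 = -0.9884
Solve by Cramer's rule:
  det = gamma(0)^2 - gamma(1)^2 = (3.3158)^2 - (0.2036)^2 = 10.99452964 - 0.04145296 = 10.95307668
  phi_hat_1 = [gamma(1) gamma(0) - gamma(1) gamma(2)] / det = [(0.2036)(3.3158) - (0.2036)(-0.9884)] / 10.95307668 = 0.87633512 / 10.95307668 = 0.08
  phi_hat_2 = [gamma(0) gamma(2) - gamma(1)^2] / det = [(3.3158)(-0.9884) - (0.2036)^2] / 10.95307668 = -3.31878968 / 10.95307668 = -0.303
So phi_hat = [0.0800, -0.3030].
Therefore phi_hat_1 = 0.0800.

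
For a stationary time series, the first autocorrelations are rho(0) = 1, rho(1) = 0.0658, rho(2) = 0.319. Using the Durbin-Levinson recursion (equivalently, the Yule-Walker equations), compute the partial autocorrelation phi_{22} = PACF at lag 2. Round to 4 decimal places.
\phi_{22} = 0.3160

The PACF at lag k is phi_{kk}, the last component of the solution
to the Yule-Walker system G_k phi = r_k where
  (G_k)_{ij} = rho(|i - j|), (r_k)_i = rho(i), i,j = 1..k.
Equivalently, Durbin-Levinson gives phi_{kk} iteratively:
  phi_{11} = rho(1)
  phi_{kk} = [rho(k) - sum_{j=1..k-1} phi_{k-1,j} rho(k-j)]
            / [1 - sum_{j=1..k-1} phi_{k-1,j} rho(j)],
  phi_{k,j} = phi_{k-1,j} - phi_{kk} phi_{k-1,k-j},  j = 1..k-1.
Step k = 1:
  phi_11 = rho(1) = 0.0658.
Step k = 2:
  phi_22 = [rho(2) - phi_11 rho(1)] / [1 - phi_11 rho(1)] = [0.319 - (0.0658)(0.0658)] / [1 - (0.0658)(0.0658)]
         = 0.31467036 / 0.99567036 = 0.316.
Therefore phi_{22} = 0.3160.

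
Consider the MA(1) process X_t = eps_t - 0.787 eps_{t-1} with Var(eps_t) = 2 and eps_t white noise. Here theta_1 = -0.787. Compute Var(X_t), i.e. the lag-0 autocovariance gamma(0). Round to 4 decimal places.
\gamma(0) = 3.2387

For an MA(q) process X_t = eps_t + sum_i theta_i eps_{t-i} with
Var(eps_t) = sigma^2, the variance is
  gamma(0) = sigma^2 * (1 + sum_i theta_i^2).
  sum_i theta_i^2 = (-0.787)^2 = 0.619369.
  gamma(0) = 2 * (1 + 0.619369) = 2 * 1.619369 = 3.238738, which rounds to 3.2387.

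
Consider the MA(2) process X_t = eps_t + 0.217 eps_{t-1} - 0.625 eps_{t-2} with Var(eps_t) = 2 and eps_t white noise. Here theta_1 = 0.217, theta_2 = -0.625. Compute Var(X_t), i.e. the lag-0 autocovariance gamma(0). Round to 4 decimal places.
\gamma(0) = 2.8754

For an MA(q) process X_t = eps_t + sum_i theta_i eps_{t-i} with
Var(eps_t) = sigma^2, the variance is
  gamma(0) = sigma^2 * (1 + sum_i theta_i^2).
  sum_i theta_i^2 = (0.217)^2 + (-0.625)^2 = 0.047089 + 0.390625 = 0.437714.
  gamma(0) = 2 * (1 + 0.437714) = 2 * 1.437714 = 2.875428, which rounds to 2.8754.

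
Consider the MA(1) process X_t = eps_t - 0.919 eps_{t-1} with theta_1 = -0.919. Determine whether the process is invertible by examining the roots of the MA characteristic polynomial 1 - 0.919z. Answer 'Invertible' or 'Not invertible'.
\text{Invertible}

The MA(q) characteristic polynomial is P(z) = 1 - 0.919z.
Invertibility requires all roots to lie outside the unit circle, i.e. |z| > 1 for every root.
This is linear in z: 1 + (-0.919) z = 0  =>  z = -1/(-0.919) = 1.088139,  |z| = 1.088139.
Moduli of all roots: 1.0881.
All moduli strictly greater than 1? Yes.
Verdict: Invertible.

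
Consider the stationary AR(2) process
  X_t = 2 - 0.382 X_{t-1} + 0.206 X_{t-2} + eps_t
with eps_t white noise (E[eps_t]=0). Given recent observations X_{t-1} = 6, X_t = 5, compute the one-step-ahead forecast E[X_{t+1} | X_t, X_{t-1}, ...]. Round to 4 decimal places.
E[X_{t+1} \mid \mathcal F_t] = 1.3260

For an AR(p) model X_t = c + sum_i phi_i X_{t-i} + eps_t, the
one-step-ahead conditional mean is
  E[X_{t+1} | X_t, ...] = c + sum_i phi_i X_{t+1-i}.
Substitute known values:
  E[X_{t+1} | ...] = 2 + (-0.382) * (5) + (0.206) * (6)
                   = 1.3260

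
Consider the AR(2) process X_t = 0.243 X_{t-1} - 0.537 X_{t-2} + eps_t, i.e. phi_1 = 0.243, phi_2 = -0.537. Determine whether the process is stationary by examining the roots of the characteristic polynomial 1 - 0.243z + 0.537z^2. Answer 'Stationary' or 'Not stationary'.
\text{Stationary}

The AR(p) characteristic polynomial is P(z) = 1 - 0.243z + 0.537z^2.
Stationarity requires all roots to lie outside the unit circle, i.e. |z| > 1 for every root.
Set 1 + (-0.243) z + (0.537) z^2 = 0, i.e. a z^2 + b z + c = 0 with a = 0.537, b = -0.243, c = 1.
Discriminant D = b^2 - 4ac = (-0.243)^2 - 4*(0.537)*1 = 0.059049 - (2.148) = -2.088951.
D < 0, so the roots are the complex-conjugate pair z = (-b +/- i sqrt(-D)) / (2a) = 0.2263 +/- 1.3457i.
For a conjugate pair |z|^2 = z * conj(z) = (product of roots) = c/a = 1/(0.537) = 1.862197, so |z| = sqrt(1.862197) = 1.3646 for both roots.
Moduli of all roots: 1.3646, 1.3646.
All moduli strictly greater than 1? Yes.
Verdict: Stationary.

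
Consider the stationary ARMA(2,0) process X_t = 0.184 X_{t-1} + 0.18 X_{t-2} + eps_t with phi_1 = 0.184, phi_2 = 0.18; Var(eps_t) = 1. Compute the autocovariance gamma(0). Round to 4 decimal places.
\gamma(0) = 1.0883

Multiply the model equation by X_{t-k} and take expectations. With theta_0 = psi_0 = 1 and psi_j the MA(infinity) weights, this gives
  gamma(k) - sum_i phi_i gamma(k-i) = c_k,
  c_k = sigma^2 * sum_{j=k..q} theta_j psi_{j-k}   (c_k = 0 for k > q),
using gamma(-m) = gamma(m).
Pure AR (q = 0): c_0 = sigma^2 = 1, c_k = 0 for k >= 1.
Equations for k = 0, 1, 2 (AR order 2, c_2 = 0):
  (E0) gamma(0) = phi_1 gamma(1) + phi_2 gamma(2) + c_0
  (E1) gamma(1) = phi_1 gamma(0) + phi_2 gamma(1) + c_1
  (E2) gamma(2) = phi_1 gamma(1) + phi_2 gamma(0)
From (E1): gamma(1) = A gamma(0) + B with
  A = phi_1 / (1 - phi_2) = 0.184 / 0.82 = 0.22439,   B = c_1 / (1 - phi_2) = 0 / 0.82 = 0.
Insert (E2) into (E0): gamma(0) (1 - phi_2^2) = phi_1 (1 + phi_2) gamma(1) + c_0.
  phi_1 (1 + phi_2) = (0.184)(1.18) = 0.21712,   1 - phi_2^2 = 0.9676.
Replace gamma(1) by A gamma(0) + B and collect gamma(0):
  gamma(0) [0.9676 - (0.21712)(0.22439)] = c_0 = 1
  gamma(0) * 0.91888 = 1
  gamma(0) = 1 / 0.91888 = 1.088281.
Therefore gamma(0) = 1.0883 (to 4 decimal places).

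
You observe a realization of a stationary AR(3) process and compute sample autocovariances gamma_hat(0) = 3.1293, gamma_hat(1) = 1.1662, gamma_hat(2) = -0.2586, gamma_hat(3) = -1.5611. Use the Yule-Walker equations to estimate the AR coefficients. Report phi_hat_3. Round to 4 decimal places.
\hat\phi_{3} = -0.4530

The Yule-Walker equations for an AR(p) process read, in matrix form,
  Gamma_p phi = r_p,   with   (Gamma_p)_{ij} = gamma(|i - j|),
                       (r_p)_i = gamma(i),   i,j = 1..p.
Substitute the sample gammas (Toeplitz matrix and right-hand side of size 3):
  Gamma_p = [[3.1293, 1.1662, -0.2586], [1.1662, 3.1293, 1.1662], [-0.2586, 1.1662, 3.1293]]
  r_p     = [1.1662, -0.2586, -1.5611]
Written out (R1..R3):
  (R1) 3.1293 phi_1 + 1.1662 phi_2 - 0.2586 phi_3 = 1.1662
  (R2) 1.1662 phi_1 + 3.1293 phi_2 + 1.1662 phi_3 = -0.2586
  (R3) -0.2586 phi_1 + 1.1662 phi_2 + 3.1293 phi_3 = -1.5611
Gaussian elimination:
  R2 <- R2 - (1.1662/3.1293) R1 = R2 - (0.372671) R1:  2.694691 phi_2 + 1.262573 phi_3 = -0.693209
  R3 <- R3 - (-0.2586/3.1293) R1 = R3 - (-0.082638) R1:  1.262573 phi_2 + 3.10793 phi_3 = -1.464727
  R3 <- R3 - (1.262573/2.694691) R2 = R3 - (0.468541) R2:  2.516363 phi_3 = -1.13993
Back-substitution:
  phi_hat_3 = -1.13993 / 2.516363 = -0.453007
  phi_hat_2 = (-0.693209 - (1.262573)(-0.453007)) / 2.694691 = -0.044998
  phi_hat_1 = (1.1662 - (1.1662)(-0.044998) - (-0.2586)(-0.453007)) / 3.1293 = 0.352005
So phi_hat = [0.3520, -0.0450, -0.4530].
Therefore phi_hat_3 = -0.4530.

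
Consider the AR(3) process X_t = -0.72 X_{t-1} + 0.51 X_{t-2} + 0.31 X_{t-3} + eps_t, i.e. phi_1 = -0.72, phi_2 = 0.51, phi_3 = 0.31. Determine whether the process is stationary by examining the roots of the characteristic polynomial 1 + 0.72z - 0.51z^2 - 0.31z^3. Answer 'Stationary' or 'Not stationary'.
\text{Stationary}

The AR(p) characteristic polynomial is P(z) = 1 + 0.72z - 0.51z^2 - 0.31z^3.
Stationarity requires all roots to lie outside the unit circle, i.e. |z| > 1 for every root.
Degree 3: look for a simple real root z0 first, then factor out (1 - z/z0) and solve the remaining quadratic.
Testing z0 = -2: P(-2) = 1 + (0.72)(-2) + (-0.51)(-2)^2 + (-0.31)(-2)^3
  = 1 + (-1.44) + (-2.04) + (2.48) = 0.  So z_0 = -2 is a root, |z_0| = 2.
Divide out the factor (1 + 0.5 z) = (1 - z/z0) (since 1/z0 = -0.5):
  P(z) = (1 + 0.5 z)(1 + (0.22) z + (-0.62) z^2)
  [check: z-coef 0.22 - (-0.5) = 0.72; z^2-coef -0.62 - (-0.5)(0.22) = -0.51; z^3-coef -(-0.5)(-0.62) = -0.31.]
Remaining roots from the quadratic factor 1 + (0.22) z + (-0.62) z^2:
  Set 1 + (0.22) z + (-0.62) z^2 = 0, i.e. a z^2 + b z + c = 0 with a = -0.62, b = 0.22, c = 1.
  Discriminant D = b^2 - 4ac = (0.22)^2 - 4*(-0.62)*1 = 0.0484 - (-2.48) = 2.5284.
  D >= 0, so the roots are real: z = (-b +/- sqrt(D)) / (2a) = (-0.22 +/- 1.590094) / (-1.24).
    z_1 = (-0.22 + 1.590094) / (-1.24) = -1.1049,   |z_1| = 1.1049.
    z_2 = (-0.22 - 1.590094) / (-1.24) = 1.4598,   |z_2| = 1.4598.
Moduli of all roots: 2.0000, 1.1049, 1.4598.
All moduli strictly greater than 1? Yes.
Verdict: Stationary.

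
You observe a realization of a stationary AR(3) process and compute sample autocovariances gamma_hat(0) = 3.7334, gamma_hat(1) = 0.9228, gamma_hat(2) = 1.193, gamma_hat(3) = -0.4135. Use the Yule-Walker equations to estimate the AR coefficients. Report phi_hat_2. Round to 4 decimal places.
\hat\phi_{2} = 0.3240

The Yule-Walker equations for an AR(p) process read, in matrix form,
  Gamma_p phi = r_p,   with   (Gamma_p)_{ij} = gamma(|i - j|),
                       (r_p)_i = gamma(i),   i,j = 1..p.
Substitute the sample gammas (Toeplitz matrix and right-hand side of size 3):
  Gamma_p = [[3.7334, 0.9228, 1.193], [0.9228, 3.7334, 0.9228], [1.193, 0.9228, 3.7334]]
  r_p     = [0.9228, 1.193, -0.4135]
Written out (R1..R3):
  (R1) 3.7334 phi_1 + 0.9228 phi_2 + 1.193 phi_3 = 0.9228
  (R2) 0.9228 phi_1 + 3.7334 phi_2 + 0.9228 phi_3 = 1.193
  (R3) 1.193 phi_1 + 0.9228 phi_2 + 3.7334 phi_3 = -0.4135
Gaussian elimination:
  R2 <- R2 - (0.9228/3.7334) R1 = R2 - (0.247174) R1:  3.505308 phi_2 + 0.627921 phi_3 = 0.964908
  R3 <- R3 - (1.193/3.7334) R1 = R3 - (0.319548) R1:  0.627921 phi_2 + 3.352179 phi_3 = -0.708379
  R3 <- R3 - (0.627921/3.505308) R2 = R3 - (0.179134) R2:  3.239697 phi_3 = -0.881227
Back-substitution:
  phi_hat_3 = -0.881227 / 3.239697 = -0.272009
  phi_hat_2 = (0.964908 - (0.627921)(-0.272009)) / 3.505308 = 0.323997
  phi_hat_1 = (0.9228 - (0.9228)(0.323997) - (1.193)(-0.272009)) / 3.7334 = 0.25401
So phi_hat = [0.2540, 0.3240, -0.2720].
Therefore phi_hat_2 = 0.3240.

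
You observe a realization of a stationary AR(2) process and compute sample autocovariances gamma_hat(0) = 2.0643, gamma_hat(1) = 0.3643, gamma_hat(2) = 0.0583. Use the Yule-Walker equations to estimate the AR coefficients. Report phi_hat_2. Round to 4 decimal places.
\hat\phi_{2} = -0.0030

The Yule-Walker equations for an AR(p) process read, in matrix form,
  Gamma_p phi = r_p,   with   (Gamma_p)_{ij} = gamma(|i - j|),
                       (r_p)_i = gamma(i),   i,j = 1..p.
Substitute the sample gammas (Toeplitz matrix and right-hand side of size 2):
  Gamma_p = [[2.0643, 0.3643], [0.3643, 2.0643]]
  r_p     = [0.3643, 0.0583]
Written out:
  2.0643 phi_1 + 0.3643 phi_2 = 0.3643
  0.3643 phi_1 + 2.0643 phi_2 = 0.0583
Solve by Cramer's rule:
  det = gamma(0)^2 - gamma(1)^2 = (2.0643)^2 - (0.3643)^2 = 4.26133449 - 0.13271449 = 4.12862
  phi_hat_1 = [gamma(1) gamma(0) - gamma(1) gamma(2)] / det = [(0.3643)(2.0643) - (0.3643)(0.0583)] / 4.12862 = 0.7307858 / 4.12862 = 0.177
  phi_hat_2 = [gamma(0) gamma(2) - gamma(1)^2] / det = [(2.0643)(0.0583) - (0.3643)^2] / 4.12862 = -0.0123658 / 4.12862 = -0.003
So phi_hat = [0.1770, -0.0030].
Therefore phi_hat_2 = -0.0030.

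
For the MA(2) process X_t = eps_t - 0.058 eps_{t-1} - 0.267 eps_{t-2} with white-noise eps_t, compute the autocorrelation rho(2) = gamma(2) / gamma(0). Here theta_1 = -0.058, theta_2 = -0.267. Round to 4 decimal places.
\rho(2) = -0.2485

For an MA(q) process with theta_0 = 1, the autocovariance is
  gamma(k) = sigma^2 * sum_{i=0..q-k} theta_i * theta_{i+k},
and rho(k) = gamma(k) / gamma(0). Sigma^2 cancels.
  numerator   = (1)*(-0.267) = -0.267.
  denominator = (1)^2 + (-0.058)^2 + (-0.267)^2 = 1.074653.
  rho(2) = -0.267 / 1.074653 = -0.2485.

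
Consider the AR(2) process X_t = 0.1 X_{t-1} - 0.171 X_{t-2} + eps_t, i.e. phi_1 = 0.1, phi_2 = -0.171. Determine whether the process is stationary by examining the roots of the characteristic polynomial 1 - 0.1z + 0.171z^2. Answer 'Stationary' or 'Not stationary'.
\text{Stationary}

The AR(p) characteristic polynomial is P(z) = 1 - 0.1z + 0.171z^2.
Stationarity requires all roots to lie outside the unit circle, i.e. |z| > 1 for every root.
Set 1 + (-0.1) z + (0.171) z^2 = 0, i.e. a z^2 + b z + c = 0 with a = 0.171, b = -0.1, c = 1.
Discriminant D = b^2 - 4ac = (-0.1)^2 - 4*(0.171)*1 = 0.01 - (0.684) = -0.674.
D < 0, so the roots are the complex-conjugate pair z = (-b +/- i sqrt(-D)) / (2a) = 0.2924 +/- 2.4005i.
For a conjugate pair |z|^2 = z * conj(z) = (product of roots) = c/a = 1/(0.171) = 5.847953, so |z| = sqrt(5.847953) = 2.4183 for both roots.
Moduli of all roots: 2.4183, 2.4183.
All moduli strictly greater than 1? Yes.
Verdict: Stationary.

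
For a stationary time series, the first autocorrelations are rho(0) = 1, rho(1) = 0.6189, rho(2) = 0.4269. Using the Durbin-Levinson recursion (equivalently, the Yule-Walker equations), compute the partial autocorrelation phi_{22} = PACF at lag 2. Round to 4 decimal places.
\phi_{22} = 0.0711

The PACF at lag k is phi_{kk}, the last component of the solution
to the Yule-Walker system G_k phi = r_k where
  (G_k)_{ij} = rho(|i - j|), (r_k)_i = rho(i), i,j = 1..k.
Equivalently, Durbin-Levinson gives phi_{kk} iteratively:
  phi_{11} = rho(1)
  phi_{kk} = [rho(k) - sum_{j=1..k-1} phi_{k-1,j} rho(k-j)]
            / [1 - sum_{j=1..k-1} phi_{k-1,j} rho(j)],
  phi_{k,j} = phi_{k-1,j} - phi_{kk} phi_{k-1,k-j},  j = 1..k-1.
Step k = 1:
  phi_11 = rho(1) = 0.6189.
Step k = 2:
  phi_22 = [rho(2) - phi_11 rho(1)] / [1 - phi_11 rho(1)] = [0.4269 - (0.6189)(0.6189)] / [1 - (0.6189)(0.6189)]
         = 0.04386279 / 0.61696279 = 0.0711.
Therefore phi_{22} = 0.0711.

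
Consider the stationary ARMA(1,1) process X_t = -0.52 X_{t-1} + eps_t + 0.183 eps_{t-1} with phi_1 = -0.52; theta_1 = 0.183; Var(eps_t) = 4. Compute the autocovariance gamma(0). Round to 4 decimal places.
\gamma(0) = 4.6226

Multiply the model equation by X_{t-k} and take expectations. With theta_0 = psi_0 = 1 and psi_j the MA(infinity) weights, this gives
  gamma(k) - sum_i phi_i gamma(k-i) = c_k,
  c_k = sigma^2 * sum_{j=k..q} theta_j psi_{j-k}   (c_k = 0 for k > q),
using gamma(-m) = gamma(m).
psi-weights needed (psi_j = theta_j + sum_i phi_i psi_{j-i}):
  psi_1 = theta_1 + phi_1 = 0.183 + (-0.52) = -0.337
Right-hand sides:
  c_0 = sigma^2 (1 + theta_1 psi_1) = 4 * (1 + (0.183)(-0.337)) = 4 * 0.938329 = 3.753316
  c_1 = sigma^2 theta_1 = 4 * (0.183) = 0.732
  c_2 = 0
Equations for k = 0 and k = 1 (AR order 1):
  gamma(0) = phi_1 gamma(1) + c_0
  gamma(1) = phi_1 gamma(0) + c_1
Substituting the second into the first: gamma(0) (1 - phi_1^2) = c_0 + phi_1 c_1, so
  gamma(0) = (c_0 + phi_1 c_1) / (1 - phi_1^2) = (3.753316 + (-0.52)(0.732)) / (1 - (-0.52)^2) = 3.372676 / 0.7296 = 4.622637.
Therefore gamma(0) = 4.6226 (to 4 decimal places).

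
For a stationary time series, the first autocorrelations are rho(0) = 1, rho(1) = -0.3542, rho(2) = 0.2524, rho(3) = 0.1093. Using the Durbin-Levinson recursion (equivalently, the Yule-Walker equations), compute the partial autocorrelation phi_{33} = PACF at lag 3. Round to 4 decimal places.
\phi_{33} = 0.2770

The PACF at lag k is phi_{kk}, the last component of the solution
to the Yule-Walker system G_k phi = r_k where
  (G_k)_{ij} = rho(|i - j|), (r_k)_i = rho(i), i,j = 1..k.
Equivalently, Durbin-Levinson gives phi_{kk} iteratively:
  phi_{11} = rho(1)
  phi_{kk} = [rho(k) - sum_{j=1..k-1} phi_{k-1,j} rho(k-j)]
            / [1 - sum_{j=1..k-1} phi_{k-1,j} rho(j)],
  phi_{k,j} = phi_{k-1,j} - phi_{kk} phi_{k-1,k-j},  j = 1..k-1.
Step k = 1:
  phi_11 = rho(1) = -0.3542.
Step k = 2:
  phi_22 = [rho(2) - phi_11 rho(1)] / [1 - phi_11 rho(1)] = [0.2524 - (-0.3542)(-0.3542)] / [1 - (-0.3542)(-0.3542)]
         = 0.12694236 / 0.87454236 = 0.145153.
  Update: phi_21 = phi_11 - phi_22 phi_11 = -0.3542 - (0.145153)(-0.3542) = -0.302787.
Step k = 3:
  phi_33 = [rho(3) - phi_21 rho(2) - phi_22 rho(1)] / [1 - phi_21 rho(1) - phi_22 rho(2)]
    numerator   = 0.1093 - (-0.302787)(0.2524) - (0.145153)(-0.3542) = 0.23713656
    denominator = 1 - (-0.302787)(-0.3542) - (0.145153)(0.2524) = 0.85611631
  phi_33 = 0.23713656 / 0.85611631 = 0.277.
Therefore phi_{33} = 0.2770.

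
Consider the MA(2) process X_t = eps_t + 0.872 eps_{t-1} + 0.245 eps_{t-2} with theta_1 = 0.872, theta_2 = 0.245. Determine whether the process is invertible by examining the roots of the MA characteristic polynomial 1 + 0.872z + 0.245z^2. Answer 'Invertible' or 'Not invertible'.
\text{Invertible}

The MA(q) characteristic polynomial is P(z) = 1 + 0.872z + 0.245z^2.
Invertibility requires all roots to lie outside the unit circle, i.e. |z| > 1 for every root.
Set 1 + (0.872) z + (0.245) z^2 = 0, i.e. a z^2 + b z + c = 0 with a = 0.245, b = 0.872, c = 1.
Discriminant D = b^2 - 4ac = (0.872)^2 - 4*(0.245)*1 = 0.760384 - (0.98) = -0.219616.
D < 0, so the roots are the complex-conjugate pair z = (-b +/- i sqrt(-D)) / (2a) = -1.7796 +/- 0.9564i.
For a conjugate pair |z|^2 = z * conj(z) = (product of roots) = c/a = 1/(0.245) = 4.081633, so |z| = sqrt(4.081633) = 2.0203 for both roots.
Moduli of all roots: 2.0203, 2.0203.
All moduli strictly greater than 1? Yes.
Verdict: Invertible.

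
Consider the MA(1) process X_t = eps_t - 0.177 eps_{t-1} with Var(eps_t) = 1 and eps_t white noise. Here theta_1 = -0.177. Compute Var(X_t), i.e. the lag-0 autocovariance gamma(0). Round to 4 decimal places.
\gamma(0) = 1.0313

For an MA(q) process X_t = eps_t + sum_i theta_i eps_{t-i} with
Var(eps_t) = sigma^2, the variance is
  gamma(0) = sigma^2 * (1 + sum_i theta_i^2).
  sum_i theta_i^2 = (-0.177)^2 = 0.031329.
  gamma(0) = 1 * (1 + 0.031329) = 1 * 1.031329 = 1.031329, which rounds to 1.0313.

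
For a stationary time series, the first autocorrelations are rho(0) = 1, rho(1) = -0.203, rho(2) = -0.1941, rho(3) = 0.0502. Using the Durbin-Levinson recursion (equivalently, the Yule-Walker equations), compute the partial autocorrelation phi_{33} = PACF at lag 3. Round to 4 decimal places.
\phi_{33} = -0.0540

The PACF at lag k is phi_{kk}, the last component of the solution
to the Yule-Walker system G_k phi = r_k where
  (G_k)_{ij} = rho(|i - j|), (r_k)_i = rho(i), i,j = 1..k.
Equivalently, Durbin-Levinson gives phi_{kk} iteratively:
  phi_{11} = rho(1)
  phi_{kk} = [rho(k) - sum_{j=1..k-1} phi_{k-1,j} rho(k-j)]
            / [1 - sum_{j=1..k-1} phi_{k-1,j} rho(j)],
  phi_{k,j} = phi_{k-1,j} - phi_{kk} phi_{k-1,k-j},  j = 1..k-1.
Step k = 1:
  phi_11 = rho(1) = -0.203.
Step k = 2:
  phi_22 = [rho(2) - phi_11 rho(1)] / [1 - phi_11 rho(1)] = [-0.1941 - (-0.203)(-0.203)] / [1 - (-0.203)(-0.203)]
         = -0.235309 / 0.958791 = -0.245423.
  Update: phi_21 = phi_11 - phi_22 phi_11 = -0.203 - (-0.245423)(-0.203) = -0.252821.
Step k = 3:
  phi_33 = [rho(3) - phi_21 rho(2) - phi_22 rho(1)] / [1 - phi_21 rho(1) - phi_22 rho(2)]
    numerator   = 0.0502 - (-0.252821)(-0.1941) - (-0.245423)(-0.203) = -0.04869331
    denominator = 1 - (-0.252821)(-0.203) - (-0.245423)(-0.1941) = 0.90104085
  phi_33 = -0.04869331 / 0.90104085 = -0.054.
Therefore phi_{33} = -0.0540.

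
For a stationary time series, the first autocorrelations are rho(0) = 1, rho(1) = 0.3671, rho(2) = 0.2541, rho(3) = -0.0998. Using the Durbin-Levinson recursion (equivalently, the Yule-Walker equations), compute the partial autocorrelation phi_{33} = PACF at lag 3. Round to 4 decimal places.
\phi_{33} = -0.2720

The PACF at lag k is phi_{kk}, the last component of the solution
to the Yule-Walker system G_k phi = r_k where
  (G_k)_{ij} = rho(|i - j|), (r_k)_i = rho(i), i,j = 1..k.
Equivalently, Durbin-Levinson gives phi_{kk} iteratively:
  phi_{11} = rho(1)
  phi_{kk} = [rho(k) - sum_{j=1..k-1} phi_{k-1,j} rho(k-j)]
            / [1 - sum_{j=1..k-1} phi_{k-1,j} rho(j)],
  phi_{k,j} = phi_{k-1,j} - phi_{kk} phi_{k-1,k-j},  j = 1..k-1.
Step k = 1:
  phi_11 = rho(1) = 0.3671.
Step k = 2:
  phi_22 = [rho(2) - phi_11 rho(1)] / [1 - phi_11 rho(1)] = [0.2541 - (0.3671)(0.3671)] / [1 - (0.3671)(0.3671)]
         = 0.11933759 / 0.86523759 = 0.137925.
  Update: phi_21 = phi_11 - phi_22 phi_11 = 0.3671 - (0.137925)(0.3671) = 0.316468.
Step k = 3:
  phi_33 = [rho(3) - phi_21 rho(2) - phi_22 rho(1)] / [1 - phi_21 rho(1) - phi_22 rho(2)]
    numerator   = -0.0998 - (0.316468)(0.2541) - (0.137925)(0.3671) = -0.23084662
    denominator = 1 - (0.316468)(0.3671) - (0.137925)(0.2541) = 0.84877799
  phi_33 = -0.23084662 / 0.84877799 = -0.272.
Therefore phi_{33} = -0.2720.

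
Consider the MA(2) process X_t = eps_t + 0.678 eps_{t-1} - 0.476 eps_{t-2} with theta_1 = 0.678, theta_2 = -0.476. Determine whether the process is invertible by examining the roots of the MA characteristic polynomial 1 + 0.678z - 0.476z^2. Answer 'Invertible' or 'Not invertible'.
\text{Not invertible}

The MA(q) characteristic polynomial is P(z) = 1 + 0.678z - 0.476z^2.
Invertibility requires all roots to lie outside the unit circle, i.e. |z| > 1 for every root.
Set 1 + (0.678) z + (-0.476) z^2 = 0, i.e. a z^2 + b z + c = 0 with a = -0.476, b = 0.678, c = 1.
Discriminant D = b^2 - 4ac = (0.678)^2 - 4*(-0.476)*1 = 0.459684 - (-1.904) = 2.363684.
D >= 0, so the roots are real: z = (-b +/- sqrt(D)) / (2a) = (-0.678 +/- 1.537428) / (-0.952).
  z_1 = (-0.678 + 1.537428) / (-0.952) = -0.9028,   |z_1| = 0.9028.
  z_2 = (-0.678 - 1.537428) / (-0.952) = 2.3271,   |z_2| = 2.3271.
Moduli of all roots: 0.9028, 2.3271.
All moduli strictly greater than 1? No.
Verdict: Not invertible.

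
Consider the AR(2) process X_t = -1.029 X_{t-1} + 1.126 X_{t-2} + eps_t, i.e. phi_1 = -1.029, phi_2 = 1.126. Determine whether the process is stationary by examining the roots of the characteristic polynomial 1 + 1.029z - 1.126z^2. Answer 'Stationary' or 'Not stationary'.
\text{Not stationary}

The AR(p) characteristic polynomial is P(z) = 1 + 1.029z - 1.126z^2.
Stationarity requires all roots to lie outside the unit circle, i.e. |z| > 1 for every root.
Set 1 + (1.029) z + (-1.126) z^2 = 0, i.e. a z^2 + b z + c = 0 with a = -1.126, b = 1.029, c = 1.
Discriminant D = b^2 - 4ac = (1.029)^2 - 4*(-1.126)*1 = 1.058841 - (-4.504) = 5.562841.
D >= 0, so the roots are real: z = (-b +/- sqrt(D)) / (2a) = (-1.029 +/- 2.358568) / (-2.252).
  z_1 = (-1.029 + 2.358568) / (-2.252) = -0.5904,   |z_1| = 0.5904.
  z_2 = (-1.029 - 2.358568) / (-2.252) = 1.5042,   |z_2| = 1.5042.
Moduli of all roots: 0.5904, 1.5042.
All moduli strictly greater than 1? No.
Verdict: Not stationary.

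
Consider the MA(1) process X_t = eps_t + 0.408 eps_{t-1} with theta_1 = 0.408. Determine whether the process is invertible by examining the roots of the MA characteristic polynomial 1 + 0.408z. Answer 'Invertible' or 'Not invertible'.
\text{Invertible}

The MA(q) characteristic polynomial is P(z) = 1 + 0.408z.
Invertibility requires all roots to lie outside the unit circle, i.e. |z| > 1 for every root.
This is linear in z: 1 + (0.408) z = 0  =>  z = -1/(0.408) = -2.45098,  |z| = 2.45098.
Moduli of all roots: 2.4510.
All moduli strictly greater than 1? Yes.
Verdict: Invertible.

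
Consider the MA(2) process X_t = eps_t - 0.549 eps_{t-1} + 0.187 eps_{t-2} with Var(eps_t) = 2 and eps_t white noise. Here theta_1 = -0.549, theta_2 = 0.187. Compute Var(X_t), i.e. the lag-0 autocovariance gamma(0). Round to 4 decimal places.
\gamma(0) = 2.6727

For an MA(q) process X_t = eps_t + sum_i theta_i eps_{t-i} with
Var(eps_t) = sigma^2, the variance is
  gamma(0) = sigma^2 * (1 + sum_i theta_i^2).
  sum_i theta_i^2 = (-0.549)^2 + (0.187)^2 = 0.301401 + 0.034969 = 0.33637.
  gamma(0) = 2 * (1 + 0.33637) = 2 * 1.33637 = 2.67274, which rounds to 2.6727.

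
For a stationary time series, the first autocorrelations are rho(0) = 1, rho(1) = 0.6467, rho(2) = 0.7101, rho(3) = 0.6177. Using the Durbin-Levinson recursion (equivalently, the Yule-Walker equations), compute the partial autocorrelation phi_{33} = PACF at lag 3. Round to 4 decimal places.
\phi_{33} = 0.1480

The PACF at lag k is phi_{kk}, the last component of the solution
to the Yule-Walker system G_k phi = r_k where
  (G_k)_{ij} = rho(|i - j|), (r_k)_i = rho(i), i,j = 1..k.
Equivalently, Durbin-Levinson gives phi_{kk} iteratively:
  phi_{11} = rho(1)
  phi_{kk} = [rho(k) - sum_{j=1..k-1} phi_{k-1,j} rho(k-j)]
            / [1 - sum_{j=1..k-1} phi_{k-1,j} rho(j)],
  phi_{k,j} = phi_{k-1,j} - phi_{kk} phi_{k-1,k-j},  j = 1..k-1.
Step k = 1:
  phi_11 = rho(1) = 0.6467.
Step k = 2:
  phi_22 = [rho(2) - phi_11 rho(1)] / [1 - phi_11 rho(1)] = [0.7101 - (0.6467)(0.6467)] / [1 - (0.6467)(0.6467)]
         = 0.29187911 / 0.58177911 = 0.501701.
  Update: phi_21 = phi_11 - phi_22 phi_11 = 0.6467 - (0.501701)(0.6467) = 0.32225.
Step k = 3:
  phi_33 = [rho(3) - phi_21 rho(2) - phi_22 rho(1)] / [1 - phi_21 rho(1) - phi_22 rho(2)]
    numerator   = 0.6177 - (0.32225)(0.7101) - (0.501701)(0.6467) = 0.06442028
    denominator = 1 - (0.32225)(0.6467) - (0.501701)(0.7101) = 0.43534309
  phi_33 = 0.06442028 / 0.43534309 = 0.148.
Therefore phi_{33} = 0.1480.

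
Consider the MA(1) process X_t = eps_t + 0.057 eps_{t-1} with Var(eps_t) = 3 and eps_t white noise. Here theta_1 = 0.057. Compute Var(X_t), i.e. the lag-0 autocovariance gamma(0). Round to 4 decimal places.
\gamma(0) = 3.0097

For an MA(q) process X_t = eps_t + sum_i theta_i eps_{t-i} with
Var(eps_t) = sigma^2, the variance is
  gamma(0) = sigma^2 * (1 + sum_i theta_i^2).
  sum_i theta_i^2 = (0.057)^2 = 0.003249.
  gamma(0) = 3 * (1 + 0.003249) = 3 * 1.003249 = 3.009747, which rounds to 3.0097.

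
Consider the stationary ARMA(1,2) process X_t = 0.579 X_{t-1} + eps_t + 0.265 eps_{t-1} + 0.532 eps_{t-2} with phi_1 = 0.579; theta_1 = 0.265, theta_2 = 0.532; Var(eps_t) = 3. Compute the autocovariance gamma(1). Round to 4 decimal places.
\gamma(1) = 7.8385

Multiply the model equation by X_{t-k} and take expectations. With theta_0 = psi_0 = 1 and psi_j the MA(infinity) weights, this gives
  gamma(k) - sum_i phi_i gamma(k-i) = c_k,
  c_k = sigma^2 * sum_{j=k..q} theta_j psi_{j-k}   (c_k = 0 for k > q),
using gamma(-m) = gamma(m).
psi-weights needed (psi_j = theta_j + sum_i phi_i psi_{j-i}):
  psi_1 = theta_1 + phi_1 = 0.265 + (0.579) = 0.844
  psi_2 = theta_2 + phi_1 psi_1 = 0.532 + (0.579)(0.844) = 1.020676
Right-hand sides:
  c_0 = sigma^2 (1 + theta_1 psi_1 + theta_2 psi_2) = 3 * (1 + (0.265)(0.844) + (0.532)(1.020676)) = 3 * 1.76666 = 5.299979
  c_1 = sigma^2 (theta_1 + theta_2 psi_1) = 3 * (0.265 + (0.532)(0.844)) = 2.142024
  c_2 = sigma^2 theta_2 = 3 * (0.532) = 1.596
Equations for k = 0 and k = 1 (AR order 1):
  gamma(0) = phi_1 gamma(1) + c_0
  gamma(1) = phi_1 gamma(0) + c_1
Substituting the second into the first: gamma(0) (1 - phi_1^2) = c_0 + phi_1 c_1, so
  gamma(0) = (c_0 + phi_1 c_1) / (1 - phi_1^2) = (5.299979 + (0.579)(2.142024)) / (1 - (0.579)^2) = 6.540211 / 0.664759 = 9.838469.
  gamma(1) = phi_1 gamma(0) + c_1 = (0.579)(9.838469) + (2.142024) = 7.838498.
Therefore gamma(1) = 7.8385 (to 4 decimal places).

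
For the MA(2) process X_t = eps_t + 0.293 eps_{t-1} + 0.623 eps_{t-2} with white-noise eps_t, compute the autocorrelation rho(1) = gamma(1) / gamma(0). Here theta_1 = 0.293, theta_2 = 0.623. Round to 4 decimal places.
\rho(1) = 0.3226

For an MA(q) process with theta_0 = 1, the autocovariance is
  gamma(k) = sigma^2 * sum_{i=0..q-k} theta_i * theta_{i+k},
and rho(k) = gamma(k) / gamma(0). Sigma^2 cancels.
  numerator   = (1)*(0.293) + (0.293)*(0.623) = 0.475539.
  denominator = (1)^2 + (0.293)^2 + (0.623)^2 = 1.473978.
  rho(1) = 0.475539 / 1.473978 = 0.3226.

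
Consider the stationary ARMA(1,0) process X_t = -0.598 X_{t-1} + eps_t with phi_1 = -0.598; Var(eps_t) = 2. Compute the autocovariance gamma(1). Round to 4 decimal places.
\gamma(1) = -1.8618

Multiply the model equation by X_{t-k} and take expectations. With theta_0 = psi_0 = 1 and psi_j the MA(infinity) weights, this gives
  gamma(k) - sum_i phi_i gamma(k-i) = c_k,
  c_k = sigma^2 * sum_{j=k..q} theta_j psi_{j-k}   (c_k = 0 for k > q),
using gamma(-m) = gamma(m).
Pure AR (q = 0): c_0 = sigma^2 = 2, c_k = 0 for k >= 1.
Equations for k = 0 and k = 1 (AR order 1):
  gamma(0) = phi_1 gamma(1) + c_0
  gamma(1) = phi_1 gamma(0) + c_1
Substituting the second into the first: gamma(0) (1 - phi_1^2) = c_0 + phi_1 c_1, so
  gamma(0) = c_0 / (1 - phi_1^2) = 2 / (1 - (-0.598)^2) = 2 / 0.642396 = 3.113344.
  gamma(1) = phi_1 gamma(0) = (-0.598)(3.113344) = -1.86178.
Therefore gamma(1) = -1.8618 (to 4 decimal places).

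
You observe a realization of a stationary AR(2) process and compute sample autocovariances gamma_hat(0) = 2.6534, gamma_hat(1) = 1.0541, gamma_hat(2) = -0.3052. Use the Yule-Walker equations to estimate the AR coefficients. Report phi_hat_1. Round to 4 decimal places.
\hat\phi_{1} = 0.5260

The Yule-Walker equations for an AR(p) process read, in matrix form,
  Gamma_p phi = r_p,   with   (Gamma_p)_{ij} = gamma(|i - j|),
                       (r_p)_i = gamma(i),   i,j = 1..p.
Substitute the sample gammas (Toeplitz matrix and right-hand side of size 2):
  Gamma_p = [[2.6534, 1.0541], [1.0541, 2.6534]]
  r_p     = [1.0541, -0.3052]
Written out:
  2.6534 phi_1 + 1.0541 phi_2 = 1.0541
  1.0541 phi_1 + 2.6534 phi_2 = -0.3052
Solve by Cramer's rule:
  det = gamma(0)^2 - gamma(1)^2 = (2.6534)^2 - (1.0541)^2 = 7.04053156 - 1.11112681 = 5.92940475
  phi_hat_1 = [gamma(1) gamma(0) - gamma(1) gamma(2)] / det = [(1.0541)(2.6534) - (1.0541)(-0.3052)] / 5.92940475 = 3.11866026 / 5.92940475 = 0.526
  phi_hat_2 = [gamma(0) gamma(2) - gamma(1)^2] / det = [(2.6534)(-0.3052) - (1.0541)^2] / 5.92940475 = -1.92094449 / 5.92940475 = -0.324
So phi_hat = [0.5260, -0.3240].
Therefore phi_hat_1 = 0.5260.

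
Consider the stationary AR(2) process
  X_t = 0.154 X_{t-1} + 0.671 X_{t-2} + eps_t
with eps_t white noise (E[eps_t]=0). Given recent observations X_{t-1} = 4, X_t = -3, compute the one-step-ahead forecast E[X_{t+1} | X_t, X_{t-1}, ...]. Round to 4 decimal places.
E[X_{t+1} \mid \mathcal F_t] = 2.2220

For an AR(p) model X_t = c + sum_i phi_i X_{t-i} + eps_t, the
one-step-ahead conditional mean is
  E[X_{t+1} | X_t, ...] = c + sum_i phi_i X_{t+1-i}.
Substitute known values:
  E[X_{t+1} | ...] = (0.154) * (-3) + (0.671) * (4)
                   = 2.2220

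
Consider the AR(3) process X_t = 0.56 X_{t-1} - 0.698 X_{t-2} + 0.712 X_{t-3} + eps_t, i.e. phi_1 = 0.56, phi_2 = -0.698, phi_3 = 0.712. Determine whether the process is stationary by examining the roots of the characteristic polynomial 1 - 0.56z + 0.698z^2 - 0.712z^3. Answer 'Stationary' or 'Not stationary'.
\text{Stationary}

The AR(p) characteristic polynomial is P(z) = 1 - 0.56z + 0.698z^2 - 0.712z^3.
Stationarity requires all roots to lie outside the unit circle, i.e. |z| > 1 for every root.
Degree 3: look for a simple real root z0 first, then factor out (1 - z/z0) and solve the remaining quadratic.
Testing z0 = 1.25: P(1.25) = 1 + (-0.56)(1.25) + (0.698)(1.25)^2 + (-0.712)(1.25)^3
  = 1 + (-0.7) + (1.090625) + (-1.390625) = 0.  So z_0 = 1.25 is a root, |z_0| = 1.25.
Divide out the factor (1 - 0.8 z) = (1 - z/z0) (since 1/z0 = 0.8):
  P(z) = (1 - 0.8 z)(1 + (0.24) z + (0.89) z^2)
  [check: z-coef 0.24 - (0.8) = -0.56; z^2-coef 0.89 - (0.8)(0.24) = 0.698; z^3-coef -(0.8)(0.89) = -0.712.]
Remaining roots from the quadratic factor 1 + (0.24) z + (0.89) z^2:
  Set 1 + (0.24) z + (0.89) z^2 = 0, i.e. a z^2 + b z + c = 0 with a = 0.89, b = 0.24, c = 1.
  Discriminant D = b^2 - 4ac = (0.24)^2 - 4*(0.89)*1 = 0.0576 - (3.56) = -3.5024.
  D < 0, so the roots are the complex-conjugate pair z = (-b +/- i sqrt(-D)) / (2a) = -0.1348 +/- 1.0514i.
  For a conjugate pair |z|^2 = z * conj(z) = (product of roots) = c/a = 1/(0.89) = 1.123596, so |z| = sqrt(1.123596) = 1.06 for both roots.
Moduli of all roots: 1.2500, 1.0600, 1.0600.
All moduli strictly greater than 1? Yes.
Verdict: Stationary.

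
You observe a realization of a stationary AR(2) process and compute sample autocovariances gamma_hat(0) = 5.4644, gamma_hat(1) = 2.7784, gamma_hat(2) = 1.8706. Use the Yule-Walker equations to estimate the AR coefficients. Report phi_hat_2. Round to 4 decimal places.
\hat\phi_{2} = 0.1130

The Yule-Walker equations for an AR(p) process read, in matrix form,
  Gamma_p phi = r_p,   with   (Gamma_p)_{ij} = gamma(|i - j|),
                       (r_p)_i = gamma(i),   i,j = 1..p.
Substitute the sample gammas (Toeplitz matrix and right-hand side of size 2):
  Gamma_p = [[5.4644, 2.7784], [2.7784, 5.4644]]
  r_p     = [2.7784, 1.8706]
Written out:
  5.4644 phi_1 + 2.7784 phi_2 = 2.7784
  2.7784 phi_1 + 5.4644 phi_2 = 1.8706
Solve by Cramer's rule:
  det = gamma(0)^2 - gamma(1)^2 = (5.4644)^2 - (2.7784)^2 = 29.85966736 - 7.71950656 = 22.1401608
  phi_hat_1 = [gamma(1) gamma(0) - gamma(1) gamma(2)] / det = [(2.7784)(5.4644) - (2.7784)(1.8706)] / 22.1401608 = 9.98501392 / 22.1401608 = 0.451
  phi_hat_2 = [gamma(0) gamma(2) - gamma(1)^2] / det = [(5.4644)(1.8706) - (2.7784)^2] / 22.1401608 = 2.50220008 / 22.1401608 = 0.113
So phi_hat = [0.4510, 0.1130].
Therefore phi_hat_2 = 0.1130.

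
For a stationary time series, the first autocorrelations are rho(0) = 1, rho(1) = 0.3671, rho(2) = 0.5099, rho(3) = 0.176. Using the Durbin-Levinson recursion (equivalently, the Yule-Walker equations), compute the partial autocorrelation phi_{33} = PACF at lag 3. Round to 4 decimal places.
\phi_{33} = -0.1269

The PACF at lag k is phi_{kk}, the last component of the solution
to the Yule-Walker system G_k phi = r_k where
  (G_k)_{ij} = rho(|i - j|), (r_k)_i = rho(i), i,j = 1..k.
Equivalently, Durbin-Levinson gives phi_{kk} iteratively:
  phi_{11} = rho(1)
  phi_{kk} = [rho(k) - sum_{j=1..k-1} phi_{k-1,j} rho(k-j)]
            / [1 - sum_{j=1..k-1} phi_{k-1,j} rho(j)],
  phi_{k,j} = phi_{k-1,j} - phi_{kk} phi_{k-1,k-j},  j = 1..k-1.
Step k = 1:
  phi_11 = rho(1) = 0.3671.
Step k = 2:
  phi_22 = [rho(2) - phi_11 rho(1)] / [1 - phi_11 rho(1)] = [0.5099 - (0.3671)(0.3671)] / [1 - (0.3671)(0.3671)]
         = 0.37513759 / 0.86523759 = 0.433566.
  Update: phi_21 = phi_11 - phi_22 phi_11 = 0.3671 - (0.433566)(0.3671) = 0.207938.
Step k = 3:
  phi_33 = [rho(3) - phi_21 rho(2) - phi_22 rho(1)] / [1 - phi_21 rho(1) - phi_22 rho(2)]
    numerator   = 0.176 - (0.207938)(0.5099) - (0.433566)(0.3671) = -0.08918962
    denominator = 1 - (0.207938)(0.3671) - (0.433566)(0.5099) = 0.70259069
  phi_33 = -0.08918962 / 0.70259069 = -0.1269.
Therefore phi_{33} = -0.1269.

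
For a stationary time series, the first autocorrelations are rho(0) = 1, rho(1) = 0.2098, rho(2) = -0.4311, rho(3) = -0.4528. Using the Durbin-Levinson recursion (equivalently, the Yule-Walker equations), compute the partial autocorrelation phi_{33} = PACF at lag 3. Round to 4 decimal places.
\phi_{33} = -0.2961

The PACF at lag k is phi_{kk}, the last component of the solution
to the Yule-Walker system G_k phi = r_k where
  (G_k)_{ij} = rho(|i - j|), (r_k)_i = rho(i), i,j = 1..k.
Equivalently, Durbin-Levinson gives phi_{kk} iteratively:
  phi_{11} = rho(1)
  phi_{kk} = [rho(k) - sum_{j=1..k-1} phi_{k-1,j} rho(k-j)]
            / [1 - sum_{j=1..k-1} phi_{k-1,j} rho(j)],
  phi_{k,j} = phi_{k-1,j} - phi_{kk} phi_{k-1,k-j},  j = 1..k-1.
Step k = 1:
  phi_11 = rho(1) = 0.2098.
Step k = 2:
  phi_22 = [rho(2) - phi_11 rho(1)] / [1 - phi_11 rho(1)] = [-0.4311 - (0.2098)(0.2098)] / [1 - (0.2098)(0.2098)]
         = -0.47511604 / 0.95598396 = -0.496992.
  Update: phi_21 = phi_11 - phi_22 phi_11 = 0.2098 - (-0.496992)(0.2098) = 0.314069.
Step k = 3:
  phi_33 = [rho(3) - phi_21 rho(2) - phi_22 rho(1)] / [1 - phi_21 rho(1) - phi_22 rho(2)]
    numerator   = -0.4528 - (0.314069)(-0.4311) - (-0.496992)(0.2098) = -0.21313607
    denominator = 1 - (0.314069)(0.2098) - (-0.496992)(-0.4311) = 0.71985526
  phi_33 = -0.21313607 / 0.71985526 = -0.2961.
Therefore phi_{33} = -0.2961.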